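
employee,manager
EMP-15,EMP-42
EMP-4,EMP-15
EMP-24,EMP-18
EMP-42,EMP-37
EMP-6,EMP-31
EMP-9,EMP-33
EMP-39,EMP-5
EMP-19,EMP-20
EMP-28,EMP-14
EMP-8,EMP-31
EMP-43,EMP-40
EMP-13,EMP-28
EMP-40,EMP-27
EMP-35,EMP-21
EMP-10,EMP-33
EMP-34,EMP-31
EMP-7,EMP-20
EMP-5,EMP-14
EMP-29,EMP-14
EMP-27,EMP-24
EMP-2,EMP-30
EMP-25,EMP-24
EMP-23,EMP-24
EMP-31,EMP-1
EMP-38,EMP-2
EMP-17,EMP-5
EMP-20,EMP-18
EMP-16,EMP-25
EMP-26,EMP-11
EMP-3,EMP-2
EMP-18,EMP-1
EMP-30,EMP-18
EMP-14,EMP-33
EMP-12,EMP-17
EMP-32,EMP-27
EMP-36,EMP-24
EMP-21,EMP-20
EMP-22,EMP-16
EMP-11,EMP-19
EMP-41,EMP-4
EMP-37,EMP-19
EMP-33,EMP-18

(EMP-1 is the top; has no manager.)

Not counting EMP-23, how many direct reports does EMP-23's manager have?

EMP-23 reports to EMP-24. EMP-24's other direct reports are EMP-25, EMP-27, EMP-36 — 3 peers.

3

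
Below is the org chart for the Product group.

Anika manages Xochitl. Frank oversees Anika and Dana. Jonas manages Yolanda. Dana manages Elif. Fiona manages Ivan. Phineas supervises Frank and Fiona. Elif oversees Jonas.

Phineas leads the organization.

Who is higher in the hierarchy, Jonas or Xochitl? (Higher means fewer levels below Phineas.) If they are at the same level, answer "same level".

Jonas is 4 levels below Phineas; Xochitl is 3. Xochitl is higher.

Xochitl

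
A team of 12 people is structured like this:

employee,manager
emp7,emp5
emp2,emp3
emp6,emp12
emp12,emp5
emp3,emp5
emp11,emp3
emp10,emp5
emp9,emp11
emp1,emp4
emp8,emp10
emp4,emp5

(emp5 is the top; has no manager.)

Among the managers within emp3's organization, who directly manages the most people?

emp3

Direct-report counts within emp3's organization: emp3 has 2; emp11 has 1. The largest is 2, held by emp3.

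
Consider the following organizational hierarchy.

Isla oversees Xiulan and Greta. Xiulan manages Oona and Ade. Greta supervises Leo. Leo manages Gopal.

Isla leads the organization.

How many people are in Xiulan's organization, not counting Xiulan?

Xiulan directly manages Ade, Oona. Ade has no reports. Oona has no reports. So Xiulan's organization is 2 direct reports plus everyone under them: 1 + 1 = 2.

2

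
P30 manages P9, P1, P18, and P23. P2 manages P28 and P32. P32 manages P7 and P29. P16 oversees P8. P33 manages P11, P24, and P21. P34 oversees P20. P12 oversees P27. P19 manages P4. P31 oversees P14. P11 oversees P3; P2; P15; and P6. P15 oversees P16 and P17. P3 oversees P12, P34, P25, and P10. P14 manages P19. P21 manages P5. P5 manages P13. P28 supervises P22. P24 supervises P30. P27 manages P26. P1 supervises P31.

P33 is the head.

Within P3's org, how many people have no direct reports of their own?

The people in P3's organization with no one reporting to them are P25, P26, P10, P20. That is 4.

4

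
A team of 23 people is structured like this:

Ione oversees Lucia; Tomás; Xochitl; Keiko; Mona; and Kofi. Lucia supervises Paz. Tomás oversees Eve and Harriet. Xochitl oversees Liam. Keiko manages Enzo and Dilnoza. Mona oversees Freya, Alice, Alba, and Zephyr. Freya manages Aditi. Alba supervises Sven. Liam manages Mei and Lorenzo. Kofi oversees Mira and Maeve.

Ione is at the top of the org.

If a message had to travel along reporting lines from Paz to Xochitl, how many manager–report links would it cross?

Paz is 2 levels below Ione, and Xochitl is 1 level below Ione (their lowest common manager). The shortest path runs up from Paz to Ione and back down to Xochitl: 2 + 1 = 3 links.

3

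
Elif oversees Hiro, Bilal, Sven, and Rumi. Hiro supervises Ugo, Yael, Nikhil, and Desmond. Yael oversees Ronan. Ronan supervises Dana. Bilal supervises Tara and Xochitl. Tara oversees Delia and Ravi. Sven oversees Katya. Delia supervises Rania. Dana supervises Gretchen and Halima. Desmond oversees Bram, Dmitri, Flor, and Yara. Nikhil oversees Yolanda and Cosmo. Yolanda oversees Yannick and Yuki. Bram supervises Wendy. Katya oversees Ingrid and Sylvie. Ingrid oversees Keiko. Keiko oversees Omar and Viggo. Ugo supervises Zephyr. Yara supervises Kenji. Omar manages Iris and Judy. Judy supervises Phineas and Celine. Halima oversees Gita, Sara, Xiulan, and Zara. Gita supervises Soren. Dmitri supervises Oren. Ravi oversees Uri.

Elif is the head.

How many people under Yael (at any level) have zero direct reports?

The people in Yael's organization with no one reporting to them are Gretchen, Zara, Xiulan, Sara, Soren. That is 5.

5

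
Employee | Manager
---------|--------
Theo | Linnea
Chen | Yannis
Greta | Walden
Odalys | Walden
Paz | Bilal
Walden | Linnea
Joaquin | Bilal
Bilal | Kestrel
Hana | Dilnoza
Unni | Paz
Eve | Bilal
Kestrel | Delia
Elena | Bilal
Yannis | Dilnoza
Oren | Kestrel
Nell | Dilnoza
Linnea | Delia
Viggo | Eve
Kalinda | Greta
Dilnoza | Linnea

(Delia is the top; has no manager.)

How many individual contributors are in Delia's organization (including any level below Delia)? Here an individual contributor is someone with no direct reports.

11

The people in Delia's organization with no one reporting to them are Oren, Elena, Viggo, Joaquin, Unni, Theo, Hana, Nell, Chen, Odalys, Kalinda. That is 11.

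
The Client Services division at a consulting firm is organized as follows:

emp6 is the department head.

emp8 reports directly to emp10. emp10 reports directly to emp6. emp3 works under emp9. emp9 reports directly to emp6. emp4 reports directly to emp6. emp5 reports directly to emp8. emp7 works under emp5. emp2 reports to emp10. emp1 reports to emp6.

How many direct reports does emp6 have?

emp6 directly manages emp10, emp9, emp1, emp4. That is 4 direct reports.

4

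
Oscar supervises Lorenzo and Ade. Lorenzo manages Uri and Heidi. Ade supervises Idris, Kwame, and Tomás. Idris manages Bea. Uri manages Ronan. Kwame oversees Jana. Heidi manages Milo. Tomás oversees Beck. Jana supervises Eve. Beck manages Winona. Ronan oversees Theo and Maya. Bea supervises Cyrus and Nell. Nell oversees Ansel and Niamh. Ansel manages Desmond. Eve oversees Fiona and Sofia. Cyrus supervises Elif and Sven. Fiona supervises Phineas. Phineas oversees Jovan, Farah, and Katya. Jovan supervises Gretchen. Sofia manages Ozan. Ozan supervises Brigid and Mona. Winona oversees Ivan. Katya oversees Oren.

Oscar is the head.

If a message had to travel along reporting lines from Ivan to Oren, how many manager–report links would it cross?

11

Ivan is 4 levels below Ade, and Oren is 7 levels below Ade (their lowest common manager). The shortest path runs up from Ivan to Ade and back down to Oren: 4 + 7 = 11 links.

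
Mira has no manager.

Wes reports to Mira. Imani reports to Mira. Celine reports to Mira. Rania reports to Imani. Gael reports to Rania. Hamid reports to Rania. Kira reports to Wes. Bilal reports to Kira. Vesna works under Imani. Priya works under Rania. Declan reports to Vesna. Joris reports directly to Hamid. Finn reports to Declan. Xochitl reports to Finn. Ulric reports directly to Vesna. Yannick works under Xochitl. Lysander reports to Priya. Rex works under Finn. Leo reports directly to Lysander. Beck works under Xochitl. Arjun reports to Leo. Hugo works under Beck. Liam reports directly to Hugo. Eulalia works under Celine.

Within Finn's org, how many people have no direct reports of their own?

3

The people in Finn's organization with no one reporting to them are Rex, Liam, Yannick. That is 3.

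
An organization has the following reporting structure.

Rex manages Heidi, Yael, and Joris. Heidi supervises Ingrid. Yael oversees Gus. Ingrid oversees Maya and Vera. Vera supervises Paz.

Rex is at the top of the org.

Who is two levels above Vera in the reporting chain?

Vera reports to Ingrid, and Ingrid reports to Heidi. So Vera's skip-level manager is Heidi.

Heidi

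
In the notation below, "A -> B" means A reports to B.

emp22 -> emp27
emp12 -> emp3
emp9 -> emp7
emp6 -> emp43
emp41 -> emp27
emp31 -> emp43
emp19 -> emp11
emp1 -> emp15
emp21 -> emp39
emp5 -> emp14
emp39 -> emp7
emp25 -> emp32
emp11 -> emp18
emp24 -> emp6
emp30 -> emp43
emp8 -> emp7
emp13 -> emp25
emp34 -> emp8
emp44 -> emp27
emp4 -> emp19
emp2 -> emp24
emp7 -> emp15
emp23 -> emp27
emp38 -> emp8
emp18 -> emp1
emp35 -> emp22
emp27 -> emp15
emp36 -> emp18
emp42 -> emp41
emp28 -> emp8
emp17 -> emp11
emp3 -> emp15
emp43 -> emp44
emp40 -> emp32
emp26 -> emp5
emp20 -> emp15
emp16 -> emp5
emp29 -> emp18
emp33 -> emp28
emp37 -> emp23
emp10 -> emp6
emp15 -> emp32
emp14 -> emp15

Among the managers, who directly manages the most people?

Direct-report counts: emp32 has 3; emp25 has 1; emp15 has 6; emp14 has 1; emp5 has 2; emp3 has 1; emp27 has 4; emp23 has 1; emp22 has 1; emp41 has 1; emp44 has 1; emp43 has 3; emp6 has 2; emp24 has 1; emp1 has 1; emp18 has 3; emp11 has 2; emp19 has 1; emp7 has 3; emp39 has 1; emp8 has 3; emp28 has 1. The largest is 6, held by emp15.

emp15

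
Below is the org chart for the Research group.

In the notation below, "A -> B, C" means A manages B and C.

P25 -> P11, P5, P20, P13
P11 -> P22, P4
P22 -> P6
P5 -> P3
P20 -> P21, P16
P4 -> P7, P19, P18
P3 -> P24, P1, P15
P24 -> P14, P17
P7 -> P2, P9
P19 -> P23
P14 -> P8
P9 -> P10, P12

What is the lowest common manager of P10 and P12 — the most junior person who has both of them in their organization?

P9

P10's chain of managers is P9, P7, P4, P11, P25. P12's chain of managers is P9, P7, P4, P11, P25. The first manager that appears in both chains is P9.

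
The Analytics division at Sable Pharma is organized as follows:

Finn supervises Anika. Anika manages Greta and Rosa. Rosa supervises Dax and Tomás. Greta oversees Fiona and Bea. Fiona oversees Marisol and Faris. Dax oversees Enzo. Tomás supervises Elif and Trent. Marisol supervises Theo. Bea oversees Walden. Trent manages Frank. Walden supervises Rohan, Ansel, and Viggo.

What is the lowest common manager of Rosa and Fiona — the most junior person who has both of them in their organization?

Rosa's chain of managers is Anika, Finn. Fiona's chain of managers is Greta, Anika, Finn. The first manager that appears in both chains is Anika.

Anika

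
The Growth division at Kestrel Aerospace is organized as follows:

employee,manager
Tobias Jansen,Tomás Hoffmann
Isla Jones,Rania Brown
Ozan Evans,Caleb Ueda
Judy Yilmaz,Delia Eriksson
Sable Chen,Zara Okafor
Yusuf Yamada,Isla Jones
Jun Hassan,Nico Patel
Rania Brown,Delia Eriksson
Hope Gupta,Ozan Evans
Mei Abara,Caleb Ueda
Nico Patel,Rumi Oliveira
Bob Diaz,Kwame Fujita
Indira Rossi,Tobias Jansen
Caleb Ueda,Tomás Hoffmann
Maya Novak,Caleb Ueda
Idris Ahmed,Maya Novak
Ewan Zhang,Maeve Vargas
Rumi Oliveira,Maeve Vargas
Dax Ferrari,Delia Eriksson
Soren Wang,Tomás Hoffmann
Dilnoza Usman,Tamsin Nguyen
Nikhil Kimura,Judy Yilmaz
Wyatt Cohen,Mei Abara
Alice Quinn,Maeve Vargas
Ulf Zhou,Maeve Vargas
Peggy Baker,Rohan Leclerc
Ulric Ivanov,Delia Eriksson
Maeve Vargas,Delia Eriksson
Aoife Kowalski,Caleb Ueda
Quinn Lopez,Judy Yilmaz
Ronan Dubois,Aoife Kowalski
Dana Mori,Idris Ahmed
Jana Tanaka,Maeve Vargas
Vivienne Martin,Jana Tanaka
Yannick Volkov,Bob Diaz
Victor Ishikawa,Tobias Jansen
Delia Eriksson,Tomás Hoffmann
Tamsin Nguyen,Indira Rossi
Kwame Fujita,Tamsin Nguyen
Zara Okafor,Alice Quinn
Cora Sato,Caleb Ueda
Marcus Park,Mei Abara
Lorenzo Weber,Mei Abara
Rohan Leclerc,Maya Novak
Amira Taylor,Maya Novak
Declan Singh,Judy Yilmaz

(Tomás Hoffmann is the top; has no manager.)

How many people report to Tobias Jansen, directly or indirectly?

7

Tobias Jansen directly manages Victor Ishikawa, Indira Rossi. Victor Ishikawa has no reports. Under Indira Rossi: Tamsin Nguyen, Dilnoza Usman, Kwame Fujita, Bob Diaz, Yannick Volkov (5). So Tobias Jansen's organization is 2 direct reports plus everyone under them: 1 + 6 = 7.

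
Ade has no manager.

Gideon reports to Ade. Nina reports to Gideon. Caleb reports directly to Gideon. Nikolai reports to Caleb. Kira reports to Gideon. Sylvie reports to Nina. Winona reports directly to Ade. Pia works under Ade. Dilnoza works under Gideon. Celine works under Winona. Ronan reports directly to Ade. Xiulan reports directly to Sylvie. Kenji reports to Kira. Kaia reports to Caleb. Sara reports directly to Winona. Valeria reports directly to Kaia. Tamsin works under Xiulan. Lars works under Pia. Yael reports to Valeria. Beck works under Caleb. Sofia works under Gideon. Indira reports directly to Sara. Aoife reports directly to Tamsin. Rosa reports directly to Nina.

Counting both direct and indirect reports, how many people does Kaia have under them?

2

Kaia directly manages Valeria. Under Valeria: Yael (1). That's 2 in total.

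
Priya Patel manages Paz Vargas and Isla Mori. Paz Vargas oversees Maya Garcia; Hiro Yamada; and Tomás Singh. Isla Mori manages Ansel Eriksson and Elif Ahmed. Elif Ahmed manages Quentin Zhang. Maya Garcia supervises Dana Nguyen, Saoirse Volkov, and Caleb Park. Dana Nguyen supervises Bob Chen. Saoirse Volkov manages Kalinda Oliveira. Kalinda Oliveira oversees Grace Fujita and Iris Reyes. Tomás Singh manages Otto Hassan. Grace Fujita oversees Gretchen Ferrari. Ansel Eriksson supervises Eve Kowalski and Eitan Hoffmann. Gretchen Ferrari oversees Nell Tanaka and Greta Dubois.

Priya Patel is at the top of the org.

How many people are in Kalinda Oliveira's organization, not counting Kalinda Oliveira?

Kalinda Oliveira directly manages Grace Fujita, Iris Reyes. Under Grace Fujita: Gretchen Ferrari, Greta Dubois, Nell Tanaka (3). Iris Reyes has no reports. So Kalinda Oliveira's organization is 2 direct reports plus everyone under them: 4 + 1 = 5.

5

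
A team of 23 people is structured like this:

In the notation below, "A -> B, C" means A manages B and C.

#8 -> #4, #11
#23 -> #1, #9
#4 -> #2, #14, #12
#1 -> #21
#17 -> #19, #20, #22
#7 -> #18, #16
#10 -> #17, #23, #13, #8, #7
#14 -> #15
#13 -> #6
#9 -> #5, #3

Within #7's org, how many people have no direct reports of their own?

The people in #7's organization with no one reporting to them are #16, #18. That is 2.

2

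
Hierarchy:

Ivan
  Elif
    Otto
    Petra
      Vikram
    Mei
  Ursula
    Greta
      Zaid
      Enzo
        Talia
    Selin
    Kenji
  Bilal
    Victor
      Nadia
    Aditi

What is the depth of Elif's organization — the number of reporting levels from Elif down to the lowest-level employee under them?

The longest chain under Elif runs Elif → Petra → Vikram, which is 2 levels below Elif.

2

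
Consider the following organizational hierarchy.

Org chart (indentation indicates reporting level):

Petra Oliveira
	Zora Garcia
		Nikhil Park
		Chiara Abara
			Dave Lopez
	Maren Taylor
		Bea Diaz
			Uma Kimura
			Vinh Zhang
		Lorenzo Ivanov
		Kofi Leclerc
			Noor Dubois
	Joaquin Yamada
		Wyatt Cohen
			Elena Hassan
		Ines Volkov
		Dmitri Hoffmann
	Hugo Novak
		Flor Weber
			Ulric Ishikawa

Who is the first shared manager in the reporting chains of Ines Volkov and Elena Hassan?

Joaquin Yamada

Ines Volkov's chain of managers is Joaquin Yamada, Petra Oliveira. Elena Hassan's chain of managers is Wyatt Cohen, Joaquin Yamada, Petra Oliveira. The first manager that appears in both chains is Joaquin Yamada.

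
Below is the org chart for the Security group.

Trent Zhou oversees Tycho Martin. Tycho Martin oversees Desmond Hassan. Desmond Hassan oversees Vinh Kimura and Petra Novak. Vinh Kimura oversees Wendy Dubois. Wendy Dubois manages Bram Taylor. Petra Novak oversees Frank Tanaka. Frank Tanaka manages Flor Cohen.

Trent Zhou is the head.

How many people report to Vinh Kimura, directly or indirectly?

Vinh Kimura directly manages Wendy Dubois. Under Wendy Dubois: Bram Taylor (1). That's 2 in total.

2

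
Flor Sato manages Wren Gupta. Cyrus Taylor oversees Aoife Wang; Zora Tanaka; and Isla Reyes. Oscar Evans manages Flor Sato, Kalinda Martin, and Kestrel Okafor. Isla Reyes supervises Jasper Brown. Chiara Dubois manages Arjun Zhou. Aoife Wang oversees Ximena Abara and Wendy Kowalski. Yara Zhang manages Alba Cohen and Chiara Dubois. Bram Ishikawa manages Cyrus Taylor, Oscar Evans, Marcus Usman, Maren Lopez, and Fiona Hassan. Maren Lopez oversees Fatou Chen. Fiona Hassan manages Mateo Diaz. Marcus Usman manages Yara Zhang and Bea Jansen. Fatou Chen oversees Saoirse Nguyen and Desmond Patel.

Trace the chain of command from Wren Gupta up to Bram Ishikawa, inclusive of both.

Wren Gupta reports to Flor Sato. Flor Sato reports to Oscar Evans. Oscar Evans reports to Bram Ishikawa. Bram Ishikawa is at the top.

Wren Gupta -> Flor Sato -> Oscar Evans -> Bram Ishikawa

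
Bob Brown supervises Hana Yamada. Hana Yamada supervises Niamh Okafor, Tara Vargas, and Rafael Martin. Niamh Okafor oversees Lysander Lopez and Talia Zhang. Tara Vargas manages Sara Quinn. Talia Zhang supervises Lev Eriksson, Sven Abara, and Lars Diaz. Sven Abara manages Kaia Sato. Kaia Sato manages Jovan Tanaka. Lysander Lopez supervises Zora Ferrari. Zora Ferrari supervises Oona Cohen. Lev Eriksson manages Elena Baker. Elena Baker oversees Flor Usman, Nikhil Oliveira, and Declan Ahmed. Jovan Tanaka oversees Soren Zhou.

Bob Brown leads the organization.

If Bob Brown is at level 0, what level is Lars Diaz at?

4

Chain from Lars Diaz up to Bob Brown: Lars Diaz → Talia Zhang → Niamh Okafor → Hana Yamada → Bob Brown. That is 4 steps up, so Lars Diaz is 4 levels below Bob Brown.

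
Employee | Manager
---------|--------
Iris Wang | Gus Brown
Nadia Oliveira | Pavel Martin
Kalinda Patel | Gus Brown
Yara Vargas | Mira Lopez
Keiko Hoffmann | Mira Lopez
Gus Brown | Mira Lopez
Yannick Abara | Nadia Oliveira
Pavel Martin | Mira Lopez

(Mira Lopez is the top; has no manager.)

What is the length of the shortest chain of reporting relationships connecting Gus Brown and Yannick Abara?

4

Gus Brown is 1 level below Mira Lopez, and Yannick Abara is 3 levels below Mira Lopez (their lowest common manager). The shortest path runs up from Gus Brown to Mira Lopez and back down to Yannick Abara: 1 + 3 = 4 links.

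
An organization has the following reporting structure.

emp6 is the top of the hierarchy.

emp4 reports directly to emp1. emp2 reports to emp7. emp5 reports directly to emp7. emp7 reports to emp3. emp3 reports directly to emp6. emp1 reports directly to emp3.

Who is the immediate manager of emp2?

emp2 reports directly to emp7.

emp7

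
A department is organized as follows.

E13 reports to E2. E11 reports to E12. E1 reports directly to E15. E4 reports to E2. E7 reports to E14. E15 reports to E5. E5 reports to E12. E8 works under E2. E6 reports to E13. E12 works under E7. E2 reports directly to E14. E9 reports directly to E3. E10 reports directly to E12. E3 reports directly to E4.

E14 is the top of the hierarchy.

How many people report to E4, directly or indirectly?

2

E4 directly manages E3. Under E3: E9 (1). That's 2 in total.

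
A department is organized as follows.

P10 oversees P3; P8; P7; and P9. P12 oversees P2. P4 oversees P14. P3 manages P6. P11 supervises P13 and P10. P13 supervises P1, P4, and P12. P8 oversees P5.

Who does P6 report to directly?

P3

P6 reports directly to P3.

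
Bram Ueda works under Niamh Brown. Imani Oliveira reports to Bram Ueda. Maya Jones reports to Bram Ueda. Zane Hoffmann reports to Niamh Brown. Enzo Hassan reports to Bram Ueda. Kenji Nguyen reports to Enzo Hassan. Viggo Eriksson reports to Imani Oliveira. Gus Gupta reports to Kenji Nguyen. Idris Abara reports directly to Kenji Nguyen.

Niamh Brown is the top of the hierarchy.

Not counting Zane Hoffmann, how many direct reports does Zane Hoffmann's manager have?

Zane Hoffmann reports to Niamh Brown. Niamh Brown's other direct reports are Bram Ueda — 1 peer.

1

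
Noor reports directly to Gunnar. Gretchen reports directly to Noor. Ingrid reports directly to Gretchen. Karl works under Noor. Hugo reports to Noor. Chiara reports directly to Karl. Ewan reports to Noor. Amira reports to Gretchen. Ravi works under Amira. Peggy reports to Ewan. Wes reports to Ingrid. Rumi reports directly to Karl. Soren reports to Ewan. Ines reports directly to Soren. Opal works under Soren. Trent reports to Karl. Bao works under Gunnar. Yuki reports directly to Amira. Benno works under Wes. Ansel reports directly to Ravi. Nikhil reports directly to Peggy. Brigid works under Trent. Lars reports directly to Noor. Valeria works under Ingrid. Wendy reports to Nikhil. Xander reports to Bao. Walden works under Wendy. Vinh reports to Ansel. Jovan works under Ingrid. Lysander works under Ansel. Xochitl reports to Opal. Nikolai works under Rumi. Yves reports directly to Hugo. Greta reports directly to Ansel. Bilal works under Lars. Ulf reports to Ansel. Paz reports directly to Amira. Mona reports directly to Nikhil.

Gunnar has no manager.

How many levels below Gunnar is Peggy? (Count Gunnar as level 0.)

Chain from Peggy up to Gunnar: Peggy → Ewan → Noor → Gunnar. That is 3 steps up, so Peggy is 3 levels below Gunnar.

3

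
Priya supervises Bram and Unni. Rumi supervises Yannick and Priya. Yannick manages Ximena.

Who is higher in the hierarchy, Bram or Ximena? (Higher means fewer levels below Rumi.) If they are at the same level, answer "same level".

same level

Both Bram and Ximena are 2 levels below Rumi.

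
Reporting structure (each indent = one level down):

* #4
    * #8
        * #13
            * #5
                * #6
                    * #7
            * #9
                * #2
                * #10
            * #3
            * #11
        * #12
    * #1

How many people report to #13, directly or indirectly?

#13 directly manages #5, #9, #3, #11. Under #5: #6, #7 (2). Under #9: #10, #2 (2). #3 has no reports. #11 has no reports. So #13's organization is 4 direct reports plus everyone under them: 3 + 3 + 1 + 1 = 8.

8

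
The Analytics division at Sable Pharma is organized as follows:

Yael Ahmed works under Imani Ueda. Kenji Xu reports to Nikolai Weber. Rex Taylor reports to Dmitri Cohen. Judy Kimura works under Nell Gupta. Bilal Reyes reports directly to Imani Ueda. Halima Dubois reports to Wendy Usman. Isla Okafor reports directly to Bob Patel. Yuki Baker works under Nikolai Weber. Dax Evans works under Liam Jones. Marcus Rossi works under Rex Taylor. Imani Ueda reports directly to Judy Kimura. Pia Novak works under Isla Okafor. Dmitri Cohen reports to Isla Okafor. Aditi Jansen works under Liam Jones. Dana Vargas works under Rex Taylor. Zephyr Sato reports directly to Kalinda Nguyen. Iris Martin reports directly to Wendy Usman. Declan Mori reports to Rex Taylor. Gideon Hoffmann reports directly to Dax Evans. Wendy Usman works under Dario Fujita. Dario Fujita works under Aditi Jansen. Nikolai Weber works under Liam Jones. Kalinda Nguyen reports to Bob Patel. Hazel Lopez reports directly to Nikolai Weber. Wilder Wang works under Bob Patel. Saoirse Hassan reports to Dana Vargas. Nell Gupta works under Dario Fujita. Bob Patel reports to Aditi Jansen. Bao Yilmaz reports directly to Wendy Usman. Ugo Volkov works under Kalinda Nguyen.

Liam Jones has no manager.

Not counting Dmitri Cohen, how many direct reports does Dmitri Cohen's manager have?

Dmitri Cohen reports to Isla Okafor. Isla Okafor's other direct reports are Pia Novak — 1 peer.

1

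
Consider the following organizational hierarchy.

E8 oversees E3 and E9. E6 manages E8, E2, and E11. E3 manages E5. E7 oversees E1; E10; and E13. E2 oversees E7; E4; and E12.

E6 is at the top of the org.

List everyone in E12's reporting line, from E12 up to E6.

E12 reports to E2. E2 reports to E6. E6 is at the top.

E12 -> E2 -> E6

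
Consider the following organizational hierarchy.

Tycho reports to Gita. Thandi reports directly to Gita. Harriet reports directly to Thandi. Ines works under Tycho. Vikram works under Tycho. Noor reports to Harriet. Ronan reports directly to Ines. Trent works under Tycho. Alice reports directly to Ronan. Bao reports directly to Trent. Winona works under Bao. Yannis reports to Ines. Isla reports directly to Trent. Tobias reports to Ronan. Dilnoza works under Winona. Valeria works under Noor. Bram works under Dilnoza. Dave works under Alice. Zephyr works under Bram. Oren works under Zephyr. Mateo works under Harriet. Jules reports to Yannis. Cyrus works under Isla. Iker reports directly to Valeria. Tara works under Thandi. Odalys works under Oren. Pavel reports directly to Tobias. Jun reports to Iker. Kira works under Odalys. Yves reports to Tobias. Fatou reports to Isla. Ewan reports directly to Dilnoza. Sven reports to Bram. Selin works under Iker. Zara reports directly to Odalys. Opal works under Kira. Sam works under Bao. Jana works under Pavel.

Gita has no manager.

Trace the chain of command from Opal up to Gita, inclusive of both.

Opal -> Kira -> Odalys -> Oren -> Zephyr -> Bram -> Dilnoza -> Winona -> Bao -> Trent -> Tycho -> Gita

Opal reports to Kira. Kira reports to Odalys. Odalys reports to Oren. Oren reports to Zephyr. Zephyr reports to Bram. Bram reports to Dilnoza. Dilnoza reports to Winona. Winona reports to Bao. Bao reports to Trent. Trent reports to Tycho. Tycho reports to Gita. Gita is at the top.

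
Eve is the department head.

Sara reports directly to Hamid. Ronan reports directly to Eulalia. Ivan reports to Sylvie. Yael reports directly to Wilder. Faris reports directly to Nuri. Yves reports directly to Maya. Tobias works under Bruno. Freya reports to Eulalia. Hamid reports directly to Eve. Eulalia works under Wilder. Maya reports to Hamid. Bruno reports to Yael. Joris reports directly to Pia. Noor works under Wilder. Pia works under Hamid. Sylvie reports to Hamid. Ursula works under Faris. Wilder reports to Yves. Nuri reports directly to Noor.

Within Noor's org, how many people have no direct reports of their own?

The only person in Noor's organization with no one reporting to them is Ursula. That is 1.

1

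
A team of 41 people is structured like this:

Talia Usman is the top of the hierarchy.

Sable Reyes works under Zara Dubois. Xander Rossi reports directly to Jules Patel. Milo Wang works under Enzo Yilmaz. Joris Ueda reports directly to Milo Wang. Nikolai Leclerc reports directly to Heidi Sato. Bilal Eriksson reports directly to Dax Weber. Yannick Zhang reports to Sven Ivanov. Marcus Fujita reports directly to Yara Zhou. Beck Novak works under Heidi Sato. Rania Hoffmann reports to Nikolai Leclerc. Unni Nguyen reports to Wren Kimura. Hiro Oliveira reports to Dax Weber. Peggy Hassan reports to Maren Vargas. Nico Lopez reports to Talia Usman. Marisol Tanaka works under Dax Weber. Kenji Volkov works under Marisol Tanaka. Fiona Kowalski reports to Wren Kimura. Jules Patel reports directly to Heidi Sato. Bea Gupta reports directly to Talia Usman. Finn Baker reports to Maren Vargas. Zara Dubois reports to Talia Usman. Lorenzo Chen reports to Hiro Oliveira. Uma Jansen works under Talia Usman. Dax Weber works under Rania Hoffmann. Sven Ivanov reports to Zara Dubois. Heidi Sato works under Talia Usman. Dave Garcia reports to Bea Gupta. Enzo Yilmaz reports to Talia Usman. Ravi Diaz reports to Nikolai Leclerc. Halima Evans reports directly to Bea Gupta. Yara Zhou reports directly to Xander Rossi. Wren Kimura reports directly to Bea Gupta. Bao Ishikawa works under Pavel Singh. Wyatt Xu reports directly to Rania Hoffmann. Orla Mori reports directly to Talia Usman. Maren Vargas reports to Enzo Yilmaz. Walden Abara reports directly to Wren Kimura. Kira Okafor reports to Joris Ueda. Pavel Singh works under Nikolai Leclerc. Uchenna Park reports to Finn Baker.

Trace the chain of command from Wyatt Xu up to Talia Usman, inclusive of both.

Wyatt Xu reports to Rania Hoffmann. Rania Hoffmann reports to Nikolai Leclerc. Nikolai Leclerc reports to Heidi Sato. Heidi Sato reports to Talia Usman. Talia Usman is at the top.

Wyatt Xu -> Rania Hoffmann -> Nikolai Leclerc -> Heidi Sato -> Talia Usman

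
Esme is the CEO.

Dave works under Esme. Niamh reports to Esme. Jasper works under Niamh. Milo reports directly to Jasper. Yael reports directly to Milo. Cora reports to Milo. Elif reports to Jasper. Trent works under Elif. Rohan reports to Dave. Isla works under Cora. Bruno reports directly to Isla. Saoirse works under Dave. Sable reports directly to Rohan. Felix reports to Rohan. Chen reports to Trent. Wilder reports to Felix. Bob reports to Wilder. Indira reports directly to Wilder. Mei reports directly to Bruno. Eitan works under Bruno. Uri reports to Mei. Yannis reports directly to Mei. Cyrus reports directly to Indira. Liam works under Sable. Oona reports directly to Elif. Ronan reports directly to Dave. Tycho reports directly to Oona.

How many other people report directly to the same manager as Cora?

Cora reports to Milo. Milo's other direct reports are Yael — 1 peer.

1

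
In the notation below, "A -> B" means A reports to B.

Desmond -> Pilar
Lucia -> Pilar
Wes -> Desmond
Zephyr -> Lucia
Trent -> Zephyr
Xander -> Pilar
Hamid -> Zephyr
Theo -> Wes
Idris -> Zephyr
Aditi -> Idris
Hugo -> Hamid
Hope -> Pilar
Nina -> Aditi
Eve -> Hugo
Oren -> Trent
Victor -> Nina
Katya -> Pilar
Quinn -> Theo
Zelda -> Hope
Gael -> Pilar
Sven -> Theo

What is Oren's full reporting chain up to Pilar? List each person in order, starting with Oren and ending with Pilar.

Oren -> Trent -> Zephyr -> Lucia -> Pilar

Oren reports to Trent. Trent reports to Zephyr. Zephyr reports to Lucia. Lucia reports to Pilar. Pilar is at the top.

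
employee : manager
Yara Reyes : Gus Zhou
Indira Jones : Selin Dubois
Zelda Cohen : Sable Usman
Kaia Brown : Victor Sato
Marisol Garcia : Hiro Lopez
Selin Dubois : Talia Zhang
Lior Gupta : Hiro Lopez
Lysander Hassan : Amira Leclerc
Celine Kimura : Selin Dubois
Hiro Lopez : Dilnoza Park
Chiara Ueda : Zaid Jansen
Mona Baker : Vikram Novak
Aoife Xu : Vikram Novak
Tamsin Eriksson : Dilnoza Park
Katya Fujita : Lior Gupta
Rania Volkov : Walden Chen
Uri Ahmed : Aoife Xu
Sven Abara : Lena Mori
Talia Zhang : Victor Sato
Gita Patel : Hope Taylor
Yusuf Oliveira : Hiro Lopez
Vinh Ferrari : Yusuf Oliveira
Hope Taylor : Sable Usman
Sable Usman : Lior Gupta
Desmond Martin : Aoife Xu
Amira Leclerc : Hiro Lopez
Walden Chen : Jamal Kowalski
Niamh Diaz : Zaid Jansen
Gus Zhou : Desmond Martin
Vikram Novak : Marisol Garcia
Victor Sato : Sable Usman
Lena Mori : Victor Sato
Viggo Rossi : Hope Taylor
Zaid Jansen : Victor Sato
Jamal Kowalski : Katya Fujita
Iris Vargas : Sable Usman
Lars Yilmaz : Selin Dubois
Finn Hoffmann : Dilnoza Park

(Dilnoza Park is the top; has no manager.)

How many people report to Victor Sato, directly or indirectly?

Victor Sato directly manages Talia Zhang, Zaid Jansen, Lena Mori, Kaia Brown. Under Talia Zhang: Selin Dubois, Celine Kimura, Lars Yilmaz, Indira Jones (4). Under Zaid Jansen: Chiara Ueda, Niamh Diaz (2). Under Lena Mori: Sven Abara (1). Kaia Brown has no reports. So Victor Sato's organization is 4 direct reports plus everyone under them: 5 + 3 + 2 + 1 = 11.

11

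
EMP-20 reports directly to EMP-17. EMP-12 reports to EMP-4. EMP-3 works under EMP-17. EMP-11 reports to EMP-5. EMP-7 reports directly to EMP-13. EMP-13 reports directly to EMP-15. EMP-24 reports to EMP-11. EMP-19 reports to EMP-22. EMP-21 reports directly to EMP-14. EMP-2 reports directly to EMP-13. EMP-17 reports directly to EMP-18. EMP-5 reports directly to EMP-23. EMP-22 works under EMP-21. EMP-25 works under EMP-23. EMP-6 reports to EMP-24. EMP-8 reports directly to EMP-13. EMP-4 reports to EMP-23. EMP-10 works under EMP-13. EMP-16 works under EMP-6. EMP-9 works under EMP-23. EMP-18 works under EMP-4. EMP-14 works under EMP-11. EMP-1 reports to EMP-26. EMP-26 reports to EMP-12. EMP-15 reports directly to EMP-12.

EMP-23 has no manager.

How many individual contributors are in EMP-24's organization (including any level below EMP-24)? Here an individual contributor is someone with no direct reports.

1

The only person in EMP-24's organization with no one reporting to them is EMP-16. That is 1.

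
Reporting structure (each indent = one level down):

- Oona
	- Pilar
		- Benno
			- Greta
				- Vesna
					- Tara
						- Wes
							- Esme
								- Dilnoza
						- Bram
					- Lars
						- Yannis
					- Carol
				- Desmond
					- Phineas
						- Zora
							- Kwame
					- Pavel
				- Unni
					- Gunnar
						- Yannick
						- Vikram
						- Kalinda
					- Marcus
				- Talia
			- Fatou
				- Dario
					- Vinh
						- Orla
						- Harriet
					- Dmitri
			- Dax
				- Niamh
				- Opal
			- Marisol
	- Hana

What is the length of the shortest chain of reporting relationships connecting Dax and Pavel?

4

Dax is 1 level below Benno, and Pavel is 3 levels below Benno (their lowest common manager). The shortest path runs up from Dax to Benno and back down to Pavel: 1 + 3 = 4 links.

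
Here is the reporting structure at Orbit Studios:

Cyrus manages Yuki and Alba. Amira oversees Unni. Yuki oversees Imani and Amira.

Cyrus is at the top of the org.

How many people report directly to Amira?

1

Amira directly manages Unni. That is 1 direct report.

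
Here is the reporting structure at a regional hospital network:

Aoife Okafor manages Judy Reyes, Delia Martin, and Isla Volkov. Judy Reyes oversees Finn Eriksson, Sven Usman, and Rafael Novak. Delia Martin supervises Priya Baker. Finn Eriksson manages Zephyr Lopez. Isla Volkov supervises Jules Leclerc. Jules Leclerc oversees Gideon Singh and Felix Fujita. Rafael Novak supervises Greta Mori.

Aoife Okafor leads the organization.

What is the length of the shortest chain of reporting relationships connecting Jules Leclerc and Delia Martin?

3

Jules Leclerc is 2 levels below Aoife Okafor, and Delia Martin is 1 level below Aoife Okafor (their lowest common manager). The shortest path runs up from Jules Leclerc to Aoife Okafor and back down to Delia Martin: 2 + 1 = 3 links.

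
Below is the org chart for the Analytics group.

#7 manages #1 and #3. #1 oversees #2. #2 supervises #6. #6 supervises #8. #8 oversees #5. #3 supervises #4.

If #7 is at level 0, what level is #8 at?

Chain from #8 up to #7: #8 → #6 → #2 → #1 → #7. That is 4 steps up, so #8 is 4 levels below #7.

4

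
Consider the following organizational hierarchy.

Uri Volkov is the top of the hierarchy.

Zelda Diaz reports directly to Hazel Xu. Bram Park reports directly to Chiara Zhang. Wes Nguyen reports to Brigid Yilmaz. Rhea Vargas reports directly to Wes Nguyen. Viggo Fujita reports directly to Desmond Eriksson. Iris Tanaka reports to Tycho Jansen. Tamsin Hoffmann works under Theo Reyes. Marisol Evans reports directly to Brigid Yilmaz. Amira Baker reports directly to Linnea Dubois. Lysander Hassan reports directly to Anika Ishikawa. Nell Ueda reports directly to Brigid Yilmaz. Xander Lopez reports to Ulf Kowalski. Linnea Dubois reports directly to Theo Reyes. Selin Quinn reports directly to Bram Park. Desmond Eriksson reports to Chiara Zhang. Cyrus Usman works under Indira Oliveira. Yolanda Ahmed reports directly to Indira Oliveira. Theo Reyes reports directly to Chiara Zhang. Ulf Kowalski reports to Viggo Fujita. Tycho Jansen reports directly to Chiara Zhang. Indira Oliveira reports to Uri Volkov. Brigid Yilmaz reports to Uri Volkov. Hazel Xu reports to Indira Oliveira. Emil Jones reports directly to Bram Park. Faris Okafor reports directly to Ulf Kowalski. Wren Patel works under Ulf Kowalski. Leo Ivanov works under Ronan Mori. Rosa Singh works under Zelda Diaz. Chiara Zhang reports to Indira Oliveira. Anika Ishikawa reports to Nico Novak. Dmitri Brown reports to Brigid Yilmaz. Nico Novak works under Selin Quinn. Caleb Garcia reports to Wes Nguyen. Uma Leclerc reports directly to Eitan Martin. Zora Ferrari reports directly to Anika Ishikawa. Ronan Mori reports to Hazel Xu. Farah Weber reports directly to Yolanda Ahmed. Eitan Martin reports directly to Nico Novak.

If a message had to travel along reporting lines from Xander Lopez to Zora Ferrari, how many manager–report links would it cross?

Xander Lopez is 4 levels below Chiara Zhang, and Zora Ferrari is 5 levels below Chiara Zhang (their lowest common manager). The shortest path runs up from Xander Lopez to Chiara Zhang and back down to Zora Ferrari: 4 + 5 = 9 links.

9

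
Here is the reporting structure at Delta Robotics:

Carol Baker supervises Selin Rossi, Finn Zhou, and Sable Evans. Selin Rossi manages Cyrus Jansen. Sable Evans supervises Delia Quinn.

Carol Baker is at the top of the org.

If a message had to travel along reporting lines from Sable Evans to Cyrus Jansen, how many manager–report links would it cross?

Sable Evans is 1 level below Carol Baker, and Cyrus Jansen is 2 levels below Carol Baker (their lowest common manager). The shortest path runs up from Sable Evans to Carol Baker and back down to Cyrus Jansen: 1 + 2 = 3 links.

3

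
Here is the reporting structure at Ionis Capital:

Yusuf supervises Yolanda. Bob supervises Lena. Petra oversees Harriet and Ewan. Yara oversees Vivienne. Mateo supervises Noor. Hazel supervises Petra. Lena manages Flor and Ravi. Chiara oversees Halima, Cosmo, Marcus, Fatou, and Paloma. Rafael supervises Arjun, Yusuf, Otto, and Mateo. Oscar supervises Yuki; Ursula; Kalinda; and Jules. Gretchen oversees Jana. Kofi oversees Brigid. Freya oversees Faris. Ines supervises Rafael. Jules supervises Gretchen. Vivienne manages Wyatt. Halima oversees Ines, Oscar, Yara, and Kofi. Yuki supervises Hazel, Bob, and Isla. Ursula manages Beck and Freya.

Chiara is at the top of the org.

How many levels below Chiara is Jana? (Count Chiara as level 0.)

5

Chain from Jana up to Chiara: Jana → Gretchen → Jules → Oscar → Halima → Chiara. That is 5 steps up, so Jana is 5 levels below Chiara.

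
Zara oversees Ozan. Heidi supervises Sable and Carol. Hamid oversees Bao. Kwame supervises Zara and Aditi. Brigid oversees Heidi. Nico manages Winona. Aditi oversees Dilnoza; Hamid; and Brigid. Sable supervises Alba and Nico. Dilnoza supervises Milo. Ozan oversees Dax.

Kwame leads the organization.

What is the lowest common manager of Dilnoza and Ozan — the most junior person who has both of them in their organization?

Dilnoza's chain of managers is Aditi, Kwame. Ozan's chain of managers is Zara, Kwame. The first manager that appears in both chains is Kwame.

Kwame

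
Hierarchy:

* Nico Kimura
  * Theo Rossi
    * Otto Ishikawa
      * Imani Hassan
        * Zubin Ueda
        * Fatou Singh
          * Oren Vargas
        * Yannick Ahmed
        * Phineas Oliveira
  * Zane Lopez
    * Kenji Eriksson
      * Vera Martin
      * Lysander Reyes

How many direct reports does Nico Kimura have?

Nico Kimura directly manages Theo Rossi, Zane Lopez. That is 2 direct reports.

2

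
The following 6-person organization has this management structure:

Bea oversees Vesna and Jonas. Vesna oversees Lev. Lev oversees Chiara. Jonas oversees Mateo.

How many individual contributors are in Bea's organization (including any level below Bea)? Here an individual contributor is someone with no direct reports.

The people in Bea's organization with no one reporting to them are Mateo, Chiara. That is 2.

2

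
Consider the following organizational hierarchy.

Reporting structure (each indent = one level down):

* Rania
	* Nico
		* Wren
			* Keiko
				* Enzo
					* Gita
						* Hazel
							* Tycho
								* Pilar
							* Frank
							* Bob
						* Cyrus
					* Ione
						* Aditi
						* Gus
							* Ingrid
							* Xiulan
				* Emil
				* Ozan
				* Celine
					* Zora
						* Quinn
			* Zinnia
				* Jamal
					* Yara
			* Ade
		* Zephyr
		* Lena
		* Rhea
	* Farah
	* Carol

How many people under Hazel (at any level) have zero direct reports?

3

The people in Hazel's organization with no one reporting to them are Bob, Frank, Pilar. That is 3.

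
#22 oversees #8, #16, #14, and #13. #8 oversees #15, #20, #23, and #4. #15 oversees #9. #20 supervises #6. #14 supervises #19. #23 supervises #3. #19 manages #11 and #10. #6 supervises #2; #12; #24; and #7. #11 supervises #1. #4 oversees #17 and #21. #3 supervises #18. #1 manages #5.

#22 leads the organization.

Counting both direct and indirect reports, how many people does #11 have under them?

#11 directly manages #1. Under #1: #5 (1). That's 2 in total.

2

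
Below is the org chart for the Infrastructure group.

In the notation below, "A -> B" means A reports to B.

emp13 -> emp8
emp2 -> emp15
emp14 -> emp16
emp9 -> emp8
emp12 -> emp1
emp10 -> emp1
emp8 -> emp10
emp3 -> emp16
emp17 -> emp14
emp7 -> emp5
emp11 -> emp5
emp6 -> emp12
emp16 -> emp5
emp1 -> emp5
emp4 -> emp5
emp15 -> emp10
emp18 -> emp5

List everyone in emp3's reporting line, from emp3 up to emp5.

emp3 reports to emp16. emp16 reports to emp5. emp5 is at the top.

emp3 -> emp16 -> emp5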